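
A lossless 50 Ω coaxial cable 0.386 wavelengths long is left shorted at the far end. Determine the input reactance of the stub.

X_in ≈ -43.5 Ω (capacitive)

βl = 2π × 0.386 = 139°
tan(βl) = -0.871
For a shorted stub, Z_in = jZ_0·tan(βl)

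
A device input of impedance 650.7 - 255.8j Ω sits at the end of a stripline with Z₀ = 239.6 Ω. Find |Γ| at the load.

|Γ| ≈ 0.523

Γ = (Z_L − Z_0)/(Z_L + Z_0) = (411.1 − j255.8)/(890.3 − j255.8)
|Γ| = 484/926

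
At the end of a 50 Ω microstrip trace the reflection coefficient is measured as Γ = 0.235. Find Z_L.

Z_L = Z_0·(1 + Γ)/(1 − Γ) = 50·(1.23)/(0.765)

Z_L ≈ 80.7 Ω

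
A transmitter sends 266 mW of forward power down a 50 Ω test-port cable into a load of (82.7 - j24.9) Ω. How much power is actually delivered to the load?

|Γ| = |(32.7 − j24.9)/(132.7 − j24.9)| = 0.304
|Γ|² = 0.0927
P_refl = |Γ|²·P_inc = 24.7 mW, P_del = (1 − |Γ|²)·P_inc = 241 mW

P_delivered ≈ 241 mW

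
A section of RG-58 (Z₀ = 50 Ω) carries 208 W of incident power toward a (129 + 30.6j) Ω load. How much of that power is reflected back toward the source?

|Γ| = |(79 + j30.6)/(179 + j30.6)| = 0.467
|Γ|² = 0.218
P_refl = |Γ|²·P_inc = 45.3 W, P_del = (1 − |Γ|²)·P_inc = 163 W

P_reflected ≈ 45.3 W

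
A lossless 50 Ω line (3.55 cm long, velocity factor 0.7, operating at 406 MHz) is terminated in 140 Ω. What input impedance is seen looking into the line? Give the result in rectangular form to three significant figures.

Z_in ≈ 63.8 − j59.2 Ω

λ = v/f = 0.7·c / 406 MHz = 0.517 m
βl = 2π·l/λ = 2π × 0.0686 = 24.7°
tan(βl) = tan(24.7°) = 0.46
Z_in = Z_0·(Z_L + jZ_0·tanβl)/(Z_0 + jZ_L·tanβl)
     = 50·(140 + j23)/(50 + j64.4)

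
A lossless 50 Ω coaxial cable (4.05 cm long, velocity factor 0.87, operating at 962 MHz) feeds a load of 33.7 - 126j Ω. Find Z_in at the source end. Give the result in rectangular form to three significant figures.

λ = v/f = 0.87·c / 962 MHz = 0.271 m
βl = 2π·l/λ = 2π × 0.149 = 53.7°
tan(βl) = tan(53.7°) = 1.36
Z_in = Z_0·(Z_L + jZ_0·tanβl)/(Z_0 + jZ_L·tanβl)
     = 50·(33.7 − j57.8)/(222 + j45.9)

Z_in ≈ 4.7 − j14 Ω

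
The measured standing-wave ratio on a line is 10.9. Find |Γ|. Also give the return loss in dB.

|Γ| ≈ 0.832; return loss ≈ 1.6 dB

|Γ| = (S − 1)/(S + 1) = (10.9 − 1)/(10.9 + 1) = 9.9/11.9
RL = −20·log₁₀|Γ| = −20·log₁₀(0.832)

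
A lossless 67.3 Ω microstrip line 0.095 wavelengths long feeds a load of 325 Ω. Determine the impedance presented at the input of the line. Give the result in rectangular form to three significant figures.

βl = 2π × 0.095 = 34.2°
tan(βl) = tan(34.2°) = 0.68
Z_in = Z_0·(Z_L + jZ_0·tanβl)/(Z_0 + jZ_L·tanβl)
     = 67.3·(325 + j45.7)/(67.3 + j221)

Z_in ≈ 40.4 − j86.7 Ω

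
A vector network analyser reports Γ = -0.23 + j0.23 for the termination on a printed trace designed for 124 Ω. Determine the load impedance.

Z_L = Z_0·(1 + Γ)/(1 − Γ) = 124·(0.77 + j0.23)/(1.23 − j0.23)

Z_L ≈ 70.8 + j36.4 Ω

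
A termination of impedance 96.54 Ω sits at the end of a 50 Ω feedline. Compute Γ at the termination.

Γ = (Z_L − Z_0)/(Z_L + Z_0) = (96.54 − 50)/(96.54 + 50) = 46.54/146.5

Γ = 0.318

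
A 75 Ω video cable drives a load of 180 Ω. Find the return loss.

RL ≈ 7.71 dB

Γ = (180 − 75)/(180 + 75) = 0.412
RL = −20·log₁₀|Γ| = −20·log₁₀(0.412)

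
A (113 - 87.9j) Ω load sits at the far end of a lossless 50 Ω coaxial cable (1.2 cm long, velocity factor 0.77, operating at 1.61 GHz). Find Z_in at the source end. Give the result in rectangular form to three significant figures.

Z_in ≈ 26.1 − j46.1 Ω

λ = v/f = 0.77·c / 1.61 GHz = 0.143 m
βl = 2π·l/λ = 2π × 0.0836 = 30.1°
tan(βl) = tan(30.1°) = 0.58
Z_in = Z_0·(Z_L + jZ_0·tanβl)/(Z_0 + jZ_L·tanβl)
     = 50·(113 − j58.9)/(101 + j65.5)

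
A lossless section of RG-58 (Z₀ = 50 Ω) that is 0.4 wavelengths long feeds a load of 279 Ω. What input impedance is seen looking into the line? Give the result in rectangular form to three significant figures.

Z_in ≈ 24.4 + j62.8 Ω

βl = 2π × 0.4 = 144°
tan(βl) = tan(144°) = -0.727
Z_in = Z_0·(Z_L + jZ_0·tanβl)/(Z_0 + jZ_L·tanβl)
     = 50·(279 − j36.3)/(50 − j203)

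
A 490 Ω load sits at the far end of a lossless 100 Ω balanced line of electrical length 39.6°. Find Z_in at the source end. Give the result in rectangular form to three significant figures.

Z_in ≈ 47.3 − j109 Ω

tan(βl) = tan(39.6°) = 0.827
Z_in = Z_0·(Z_L + jZ_0·tanβl)/(Z_0 + jZ_L·tanβl)
     = 100·(490 + j82.7)/(100 + j405)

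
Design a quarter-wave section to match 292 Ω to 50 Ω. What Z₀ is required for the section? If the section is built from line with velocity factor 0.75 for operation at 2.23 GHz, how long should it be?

Z_qwt = √(Z_0·R_L) = √(50 × 292) = √14600
λ = 0.75·c/f = 0.101 m, so l = λ/4 = 0.0252 m

Z_qwt ≈ 121 Ω; length ≈ 2.52 cm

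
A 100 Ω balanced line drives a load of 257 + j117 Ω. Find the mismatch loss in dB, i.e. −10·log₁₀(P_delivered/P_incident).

mismatch loss ≈ 1.38 dB

Γ = (157 + j117)/(357 + j117), |Γ| = 0.521
|Γ|² = 0.272, so P_del/P_inc = 1 − |Γ|² = 0.728
ML = −10·log₁₀(1 − |Γ|²)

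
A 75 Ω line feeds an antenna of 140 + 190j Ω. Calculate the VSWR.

Γ = (Z_L − Z_0)/(Z_L + Z_0) = (65 + j190)/(215 + j190)
|Γ| = 201/287 = 0.7
VSWR = (1 + |Γ|)/(1 − |Γ|) = 1.7/0.3

VSWR ≈ 5.66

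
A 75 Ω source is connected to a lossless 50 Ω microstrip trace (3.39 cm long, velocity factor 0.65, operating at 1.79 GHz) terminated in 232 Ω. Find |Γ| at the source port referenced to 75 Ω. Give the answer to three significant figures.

|Γ| ≈ 0.731

λ = v/f = 0.65·c / 1.79 GHz = 0.109 m
βl = 2π·l/λ = 2π × 0.311 = 112°
tan(βl) = -2.47
Z_in = Z_0·(Z_L + jZ_0·tanβl)/(Z_0 + jZ_L·tanβl) = 12.4 + j19.1 Ω
Γ_s = (Z_in − Z_s)/(Z_in + Z_s) = (-62.6 + j19.1)/(87.4 + j19.1), |Γ_s| = 0.731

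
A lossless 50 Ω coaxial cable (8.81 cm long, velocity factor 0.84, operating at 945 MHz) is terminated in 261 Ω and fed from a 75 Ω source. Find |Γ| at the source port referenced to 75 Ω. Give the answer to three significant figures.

|Γ| ≈ 0.745

λ = v/f = 0.84·c / 945 MHz = 0.267 m
βl = 2π·l/λ = 2π × 0.33 = 119°
tan(βl) = -1.81
Z_in = Z_0·(Z_L + jZ_0·tanβl)/(Z_0 + jZ_L·tanβl) = 12.4 + j26.3 Ω
Γ_s = (Z_in − Z_s)/(Z_in + Z_s) = (-62.6 + j26.3)/(87.4 + j26.3), |Γ_s| = 0.745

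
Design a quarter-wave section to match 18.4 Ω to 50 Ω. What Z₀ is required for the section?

Z_qwt ≈ 30.3 Ω

Z_qwt = √(Z_0·R_L) = √(50 × 18.4) = √920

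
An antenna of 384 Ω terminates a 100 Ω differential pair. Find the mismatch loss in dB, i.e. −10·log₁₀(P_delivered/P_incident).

Γ = (384 − 100)/(384 + 100) = 0.587
|Γ|² = 0.344, so P_del/P_inc = 1 − |Γ|² = 0.656
ML = −10·log₁₀(1 − |Γ|²)

mismatch loss ≈ 1.83 dB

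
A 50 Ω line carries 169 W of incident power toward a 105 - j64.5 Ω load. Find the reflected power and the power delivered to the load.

|Γ| = |(55 − j64.5)/(155 − j64.5)| = 0.505
|Γ|² = 0.255
P_refl = |Γ|²·P_inc = 43.1 W, P_del = (1 − |Γ|²)·P_inc = 126 W

P_reflected ≈ 43.1 W; P_delivered ≈ 126 W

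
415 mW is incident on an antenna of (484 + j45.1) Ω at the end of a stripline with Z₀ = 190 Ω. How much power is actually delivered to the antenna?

|Γ| = |(294 + j45.1)/(674 + j45.1)| = 0.44
|Γ|² = 0.194
P_refl = |Γ|²·P_inc = 80.5 mW, P_del = (1 − |Γ|²)·P_inc = 335 mW

P_delivered ≈ 335 mW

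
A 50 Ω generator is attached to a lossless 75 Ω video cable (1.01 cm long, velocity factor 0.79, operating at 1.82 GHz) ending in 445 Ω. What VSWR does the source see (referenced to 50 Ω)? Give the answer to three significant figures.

λ = v/f = 0.79·c / 1.82 GHz = 0.13 m
βl = 2π·l/λ = 2π × 0.0776 = 27.9°
tan(βl) = 0.53
Z_in = Z_0·(Z_L + jZ_0·tanβl)/(Z_0 + jZ_L·tanβl) = 52.4 − j125 Ω
Γ_s = (Z_in − Z_s)/(Z_in + Z_s) = (2.35 − j125)/(102 − j125), |Γ_s| = 0.774
VSWR = (1 + |Γ_s|)/(1 − |Γ_s|)

VSWR ≈ 7.83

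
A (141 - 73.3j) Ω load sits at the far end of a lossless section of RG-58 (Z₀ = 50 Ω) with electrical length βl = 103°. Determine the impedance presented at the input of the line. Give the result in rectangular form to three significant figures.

tan(βl) = tan(103°) = -4.33
Z_in = Z_0·(Z_L + jZ_0·tanβl)/(Z_0 + jZ_L·tanβl)
     = 50·(141 − j290)/(-267 − j611)

Z_in ≈ 15.7 + j18.4 Ω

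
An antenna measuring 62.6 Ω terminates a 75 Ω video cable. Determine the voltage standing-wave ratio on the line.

Γ = (62.6 − 75)/(62.6 + 75) = -0.0901
VSWR = (1 + 0.0901)/(1 − 0.0901)

VSWR ≈ 1.2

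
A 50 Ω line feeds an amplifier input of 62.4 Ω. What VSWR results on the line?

VSWR ≈ 1.25

Γ = (62.4 − 50)/(62.4 + 50) = 0.11
VSWR = (1 + 0.11)/(1 − 0.11)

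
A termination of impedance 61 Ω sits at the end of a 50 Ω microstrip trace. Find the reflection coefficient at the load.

Γ = 0.0991

Γ = (Z_L − Z_0)/(Z_L + Z_0) = (61 − 50)/(61 + 50) = 11/111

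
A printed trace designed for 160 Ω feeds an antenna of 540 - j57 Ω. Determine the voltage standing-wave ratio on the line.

Γ = (Z_L − Z_0)/(Z_L + Z_0) = (380 − j57)/(700 − j57)
|Γ| = 384/702 = 0.547
VSWR = (1 + |Γ|)/(1 − |Γ|) = 1.55/0.453

VSWR ≈ 3.42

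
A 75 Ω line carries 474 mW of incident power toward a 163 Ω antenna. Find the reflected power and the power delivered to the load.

Γ = (163 − 75)/(163 + 75) = 0.37
|Γ|² = 0.137
P_refl = |Γ|²·P_inc = 64.8 mW, P_del = (1 − |Γ|²)·P_inc = 409 mW

P_reflected ≈ 64.8 mW; P_delivered ≈ 409 mW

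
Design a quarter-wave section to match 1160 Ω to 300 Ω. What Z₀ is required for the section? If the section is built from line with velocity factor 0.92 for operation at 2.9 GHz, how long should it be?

Z_qwt ≈ 590 Ω; length ≈ 2.38 cm

Z_qwt = √(Z_0·R_L) = √(300 × 1160) = √348000
λ = 0.92·c/f = 0.0952 m, so l = λ/4 = 0.0238 m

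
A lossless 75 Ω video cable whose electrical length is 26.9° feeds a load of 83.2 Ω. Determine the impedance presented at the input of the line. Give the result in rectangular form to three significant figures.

Z_in ≈ 79.4 − j6.66 Ω

tan(βl) = tan(26.9°) = 0.507
Z_in = Z_0·(Z_L + jZ_0·tanβl)/(Z_0 + jZ_L·tanβl)
     = 75·(83.2 + j38)/(75 + j42.2)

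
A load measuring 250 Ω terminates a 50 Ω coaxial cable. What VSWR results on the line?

VSWR ≈ 5

Γ = (250 − 50)/(250 + 50) = 0.667
VSWR = (1 + 0.667)/(1 − 0.667)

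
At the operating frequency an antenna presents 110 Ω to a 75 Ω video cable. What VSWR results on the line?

VSWR ≈ 1.47

For a purely resistive load, VSWR = R_L/Z_0 or Z_0/R_L (whichever > 1) = 110/75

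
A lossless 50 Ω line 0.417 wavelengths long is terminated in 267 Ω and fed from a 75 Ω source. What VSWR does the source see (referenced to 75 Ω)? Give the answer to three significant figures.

βl = 2π × 0.417 = 150°
tan(βl) = -0.575
Z_in = Z_0·(Z_L + jZ_0·tanβl)/(Z_0 + jZ_L·tanβl) = 34.1 + j75.9 Ω
Γ_s = (Z_in − Z_s)/(Z_in + Z_s) = (-40.9 + j75.9)/(109 + j75.9), |Γ_s| = 0.649
VSWR = (1 + |Γ_s|)/(1 − |Γ_s|)

VSWR ≈ 4.69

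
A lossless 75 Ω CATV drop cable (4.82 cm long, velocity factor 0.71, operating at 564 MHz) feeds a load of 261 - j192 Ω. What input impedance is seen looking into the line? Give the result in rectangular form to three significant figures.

Z_in ≈ 20.6 − j51.7 Ω

λ = v/f = 0.71·c / 564 MHz = 0.378 m
βl = 2π·l/λ = 2π × 0.128 = 45.9°
tan(βl) = tan(45.9°) = 1.03
Z_in = Z_0·(Z_L + jZ_0·tanβl)/(Z_0 + jZ_L·tanβl)
     = 75·(261 − j114)/(273 + j270)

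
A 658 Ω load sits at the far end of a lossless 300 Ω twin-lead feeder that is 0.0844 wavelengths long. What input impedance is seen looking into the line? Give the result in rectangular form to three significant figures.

Z_in ≈ 333 − j253 Ω

βl = 2π × 0.0844 = 30.4°
tan(βl) = tan(30.4°) = 0.586
Z_in = Z_0·(Z_L + jZ_0·tanβl)/(Z_0 + jZ_L·tanβl)
     = 300·(658 + j176)/(300 + j386)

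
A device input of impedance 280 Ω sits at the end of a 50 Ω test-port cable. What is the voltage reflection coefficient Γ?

Γ = 0.697

Γ = (Z_L − Z_0)/(Z_L + Z_0) = (280 − 50)/(280 + 50) = 230/330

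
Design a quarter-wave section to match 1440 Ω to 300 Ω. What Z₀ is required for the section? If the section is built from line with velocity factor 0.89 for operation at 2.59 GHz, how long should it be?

Z_qwt = √(Z_0·R_L) = √(300 × 1440) = √432000
λ = 0.89·c/f = 0.103 m, so l = λ/4 = 0.0258 m

Z_qwt ≈ 657 Ω; length ≈ 2.58 cm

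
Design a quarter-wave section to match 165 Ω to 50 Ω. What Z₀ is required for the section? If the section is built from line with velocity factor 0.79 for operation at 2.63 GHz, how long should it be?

Z_qwt = √(Z_0·R_L) = √(50 × 165) = √8250
λ = 0.79·c/f = 0.0901 m, so l = λ/4 = 0.0225 m

Z_qwt ≈ 90.8 Ω; length ≈ 2.25 cm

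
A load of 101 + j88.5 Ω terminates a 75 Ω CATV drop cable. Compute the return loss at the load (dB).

RL ≈ 6.59 dB

Γ = (26 + j88.5)/(176 + j88.5), |Γ| = 0.468
RL = −20·log₁₀|Γ| = −20·log₁₀(0.468)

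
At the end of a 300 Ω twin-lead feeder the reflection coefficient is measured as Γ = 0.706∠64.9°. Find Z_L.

Z_L ≈ 167 + j426 Ω

Z_L = Z_0·(1 + Γ)/(1 − Γ) = 300·(1.3 + j0.639)/(0.701 − j0.639)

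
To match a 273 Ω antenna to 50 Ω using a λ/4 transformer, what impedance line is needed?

Z_qwt = √(Z_0·R_L) = √(50 × 273) = √13650

Z_qwt ≈ 117 Ω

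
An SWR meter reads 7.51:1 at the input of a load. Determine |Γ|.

|Γ| ≈ 0.765

|Γ| = (S − 1)/(S + 1) = (7.51 − 1)/(7.51 + 1) = 6.51/8.51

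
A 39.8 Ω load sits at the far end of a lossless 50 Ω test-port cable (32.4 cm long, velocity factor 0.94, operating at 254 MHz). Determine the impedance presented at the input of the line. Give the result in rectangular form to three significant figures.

λ = v/f = 0.94·c / 254 MHz = 1.11 m
βl = 2π·l/λ = 2π × 0.292 = 105°
tan(βl) = tan(105°) = -3.72
Z_in = Z_0·(Z_L + jZ_0·tanβl)/(Z_0 + jZ_L·tanβl)
     = 50·(39.8 − j186)/(50 − j148)

Z_in ≈ 60.5 − j6.98 Ω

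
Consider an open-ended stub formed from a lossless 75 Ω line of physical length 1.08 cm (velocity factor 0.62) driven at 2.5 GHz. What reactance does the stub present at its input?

X_in ≈ -58.1 Ω (capacitive)

λ = v/f = 0.62·c / 2.5 GHz = 0.0744 m
βl = 2π·l/λ = 2π × 0.145 = 52.3°
tan(βl) = 1.29
For an open-ended stub, Z_in = −jZ_0·cot(βl) = −jZ_0/tan(βl)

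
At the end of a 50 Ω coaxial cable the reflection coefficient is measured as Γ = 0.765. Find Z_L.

Z_L ≈ 376 Ω

Z_L = Z_0·(1 + Γ)/(1 − Γ) = 50·(1.77)/(0.235)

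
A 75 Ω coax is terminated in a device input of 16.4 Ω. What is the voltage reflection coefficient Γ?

Γ = -0.641

Γ = (Z_L − Z_0)/(Z_L + Z_0) = (16.4 − 75)/(16.4 + 75) = -58.6/91.4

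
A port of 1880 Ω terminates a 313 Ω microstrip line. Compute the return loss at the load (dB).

RL ≈ 2.92 dB

Γ = (1880 − 313)/(1880 + 313) = 0.715
RL = −20·log₁₀|Γ| = −20·log₁₀(0.715)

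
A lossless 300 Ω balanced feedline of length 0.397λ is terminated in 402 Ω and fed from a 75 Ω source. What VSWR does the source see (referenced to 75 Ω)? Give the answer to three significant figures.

βl = 2π × 0.397 = 143°
tan(βl) = -0.756
Z_in = Z_0·(Z_L + jZ_0·tanβl)/(Z_0 + jZ_L·tanβl) = 312 + j89.1 Ω
Γ_s = (Z_in − Z_s)/(Z_in + Z_s) = (237 + j89.1)/(387 + j89.1), |Γ_s| = 0.637
VSWR = (1 + |Γ_s|)/(1 − |Γ_s|)

VSWR ≈ 4.52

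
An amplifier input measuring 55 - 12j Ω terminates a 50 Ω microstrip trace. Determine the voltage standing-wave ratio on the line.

Γ = (Z_L − Z_0)/(Z_L + Z_0) = (5 − j12)/(105 − j12)
|Γ| = 13/106 = 0.123
VSWR = (1 + |Γ|)/(1 − |Γ|) = 1.12/0.877

VSWR ≈ 1.28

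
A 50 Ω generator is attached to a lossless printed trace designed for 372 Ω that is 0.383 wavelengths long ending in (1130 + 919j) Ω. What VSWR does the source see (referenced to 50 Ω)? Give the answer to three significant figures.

βl = 2π × 0.383 = 138°
tan(βl) = -0.904
Z_in = Z_0·(Z_L + jZ_0·tanβl)/(Z_0 + jZ_L·tanβl) = 114 + j277 Ω
Γ_s = (Z_in − Z_s)/(Z_in + Z_s) = (64.1 + j277)/(164 + j277), |Γ_s| = 0.883
VSWR = (1 + |Γ_s|)/(1 − |Γ_s|)

VSWR ≈ 16.1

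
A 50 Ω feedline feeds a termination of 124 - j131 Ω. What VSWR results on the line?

VSWR ≈ 5.47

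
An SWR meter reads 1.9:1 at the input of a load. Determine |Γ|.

|Γ| = (S − 1)/(S + 1) = (1.9 − 1)/(1.9 + 1) = 0.9/2.9

|Γ| ≈ 0.31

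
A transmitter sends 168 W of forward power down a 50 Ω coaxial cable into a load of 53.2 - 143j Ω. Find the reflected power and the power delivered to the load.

P_reflected ≈ 111 W; P_delivered ≈ 57.5 W

|Γ| = |(3.2 − j143)/(103.2 − j143)| = 0.811
|Γ|² = 0.658
P_refl = |Γ|²·P_inc = 111 W, P_del = (1 − |Γ|²)·P_inc = 57.5 W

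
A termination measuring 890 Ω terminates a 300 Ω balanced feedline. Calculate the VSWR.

VSWR ≈ 2.97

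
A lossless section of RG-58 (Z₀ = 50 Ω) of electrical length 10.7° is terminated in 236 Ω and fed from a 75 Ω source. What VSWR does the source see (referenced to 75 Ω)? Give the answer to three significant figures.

tan(βl) = 0.189
Z_in = Z_0·(Z_L + jZ_0·tanβl)/(Z_0 + jZ_L·tanβl) = 136 − j112 Ω
Γ_s = (Z_in − Z_s)/(Z_in + Z_s) = (61.1 − j112)/(211 − j112), |Γ_s| = 0.534
VSWR = (1 + |Γ_s|)/(1 − |Γ_s|)

VSWR ≈ 3.29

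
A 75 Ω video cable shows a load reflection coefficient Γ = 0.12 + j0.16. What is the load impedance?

Z_L = Z_0·(1 + Γ)/(1 − Γ) = 75·(1.12 + j0.16)/(0.88 − j0.16)

Z_L ≈ 90 + j30 Ω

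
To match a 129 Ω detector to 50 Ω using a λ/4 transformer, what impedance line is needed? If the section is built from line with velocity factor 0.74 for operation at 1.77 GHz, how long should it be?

Z_qwt = √(Z_0·R_L) = √(50 × 129) = √6450
λ = 0.74·c/f = 0.125 m, so l = λ/4 = 0.0314 m

Z_qwt ≈ 80.3 Ω; length ≈ 3.14 cm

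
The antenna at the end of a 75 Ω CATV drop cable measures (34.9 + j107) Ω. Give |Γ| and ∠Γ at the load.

Γ ≈ 0.745 ∠ 66.3°

Γ = (Z_L − Z_0)/(Z_L + Z_0) = (-40.1 + j107)/(109.9 + j107)
|Γ| = 114/153 = 0.745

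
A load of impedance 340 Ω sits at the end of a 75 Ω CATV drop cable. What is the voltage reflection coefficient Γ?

Γ = (Z_L − Z_0)/(Z_L + Z_0) = (340 − 75)/(340 + 75) = 265/415

Γ = 0.639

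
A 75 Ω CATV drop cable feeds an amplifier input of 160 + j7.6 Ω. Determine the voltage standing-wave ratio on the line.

Γ = (Z_L − Z_0)/(Z_L + Z_0) = (85 + j7.6)/(235 + j7.6)
|Γ| = 85.3/235 = 0.363
VSWR = (1 + |Γ|)/(1 − |Γ|) = 1.36/0.637

VSWR ≈ 2.14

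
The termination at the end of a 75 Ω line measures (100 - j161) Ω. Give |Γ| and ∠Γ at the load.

Γ = (Z_L − Z_0)/(Z_L + Z_0) = (25 − j161)/(175 − j161)
|Γ| = 163/238 = 0.685

Γ ≈ 0.685 ∠ -38.6°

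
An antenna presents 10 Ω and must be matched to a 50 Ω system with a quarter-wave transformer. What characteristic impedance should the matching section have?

Z_qwt = √(Z_0·R_L) = √(50 × 10) = √500

Z_qwt ≈ 22.4 Ω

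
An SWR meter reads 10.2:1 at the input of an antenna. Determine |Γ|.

|Γ| ≈ 0.821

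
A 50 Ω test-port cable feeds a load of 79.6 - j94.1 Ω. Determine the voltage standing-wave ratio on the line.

VSWR ≈ 4.21

Γ = (Z_L − Z_0)/(Z_L + Z_0) = (29.6 − j94.1)/(129.6 − j94.1)
|Γ| = 98.6/160 = 0.616
VSWR = (1 + |Γ|)/(1 − |Γ|) = 1.62/0.384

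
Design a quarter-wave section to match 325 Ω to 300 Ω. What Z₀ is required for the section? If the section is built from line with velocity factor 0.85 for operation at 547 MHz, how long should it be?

Z_qwt = √(Z_0·R_L) = √(300 × 325) = √97500
λ = 0.85·c/f = 0.466 m, so l = λ/4 = 0.117 m

Z_qwt ≈ 312 Ω; length ≈ 11.7 cm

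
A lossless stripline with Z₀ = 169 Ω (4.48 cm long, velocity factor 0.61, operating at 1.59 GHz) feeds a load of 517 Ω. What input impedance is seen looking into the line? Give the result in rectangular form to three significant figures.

Z_in ≈ 117 + j157 Ω

λ = v/f = 0.61·c / 1.59 GHz = 0.115 m
βl = 2π·l/λ = 2π × 0.389 = 140°
tan(βl) = tan(140°) = -0.835
Z_in = Z_0·(Z_L + jZ_0·tanβl)/(Z_0 + jZ_L·tanβl)
     = 169·(517 − j141)/(169 − j432)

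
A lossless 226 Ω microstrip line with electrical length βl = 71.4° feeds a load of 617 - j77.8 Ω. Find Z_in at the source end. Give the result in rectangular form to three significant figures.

Z_in ≈ 86.8 − j54.4 Ω

tan(βl) = tan(71.4°) = 2.97
Z_in = Z_0·(Z_L + jZ_0·tanβl)/(Z_0 + jZ_L·tanβl)
     = 226·(617 + j594)/(457 + j1830)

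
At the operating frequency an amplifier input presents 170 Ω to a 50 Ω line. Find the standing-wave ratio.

Γ = (170 − 50)/(170 + 50) = 0.545
VSWR = (1 + 0.545)/(1 − 0.545)

VSWR ≈ 3.4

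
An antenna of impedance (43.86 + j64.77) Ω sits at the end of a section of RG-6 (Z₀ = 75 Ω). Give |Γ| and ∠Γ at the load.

Γ = (Z_L − Z_0)/(Z_L + Z_0) = (-31.14 + j64.77)/(118.9 + j64.77)
|Γ| = 71.9/135 = 0.531

Γ ≈ 0.531 ∠ 87.1°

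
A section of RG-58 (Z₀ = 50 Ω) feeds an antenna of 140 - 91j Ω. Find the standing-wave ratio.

VSWR ≈ 4.1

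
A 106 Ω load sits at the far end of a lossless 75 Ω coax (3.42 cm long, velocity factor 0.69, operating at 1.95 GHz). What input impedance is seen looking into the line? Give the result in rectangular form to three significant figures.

λ = v/f = 0.69·c / 1.95 GHz = 0.106 m
βl = 2π·l/λ = 2π × 0.322 = 116°
tan(βl) = tan(116°) = -2.05
Z_in = Z_0·(Z_L + jZ_0·tanβl)/(Z_0 + jZ_L·tanβl)
     = 75·(106 − j154)/(75 − j217)

Z_in ≈ 58.7 + j16.3 Ω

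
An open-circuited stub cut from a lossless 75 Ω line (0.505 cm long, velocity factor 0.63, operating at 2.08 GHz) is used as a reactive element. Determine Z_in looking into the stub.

Z_in ≈ −j206 Ω

λ = v/f = 0.63·c / 2.08 GHz = 0.0909 m
βl = 2π·l/λ = 2π × 0.0556 = 20°
tan(βl) = 0.364
For an open-circuited stub, Z_in = −jZ_0·cot(βl) = −jZ_0/tan(βl)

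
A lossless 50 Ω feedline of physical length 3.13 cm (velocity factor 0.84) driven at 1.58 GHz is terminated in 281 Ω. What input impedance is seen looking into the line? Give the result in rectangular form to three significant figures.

Z_in ≈ 9.96 − j16.9 Ω

λ = v/f = 0.84·c / 1.58 GHz = 0.159 m
βl = 2π·l/λ = 2π × 0.196 = 70.6°
tan(βl) = tan(70.6°) = 2.85
Z_in = Z_0·(Z_L + jZ_0·tanβl)/(Z_0 + jZ_L·tanβl)
     = 50·(281 + j142)/(50 + j800)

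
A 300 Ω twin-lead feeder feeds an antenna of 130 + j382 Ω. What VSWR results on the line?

VSWR ≈ 6.32

Γ = (Z_L − Z_0)/(Z_L + Z_0) = (-170 + j382)/(430 + j382)
|Γ| = 418/575 = 0.727
VSWR = (1 + |Γ|)/(1 − |Γ|) = 1.73/0.273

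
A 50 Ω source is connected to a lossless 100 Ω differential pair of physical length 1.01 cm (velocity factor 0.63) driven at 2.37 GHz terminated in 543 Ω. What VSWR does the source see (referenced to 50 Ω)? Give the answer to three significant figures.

λ = v/f = 0.63·c / 2.37 GHz = 0.0797 m
βl = 2π·l/λ = 2π × 0.127 = 45.6°
tan(βl) = 1.02
Z_in = Z_0·(Z_L + jZ_0·tanβl)/(Z_0 + jZ_L·tanβl) = 34.9 − j91.6 Ω
Γ_s = (Z_in − Z_s)/(Z_in + Z_s) = (-15.1 − j91.6)/(84.9 − j91.6), |Γ_s| = 0.743
VSWR = (1 + |Γ_s|)/(1 − |Γ_s|)

VSWR ≈ 6.79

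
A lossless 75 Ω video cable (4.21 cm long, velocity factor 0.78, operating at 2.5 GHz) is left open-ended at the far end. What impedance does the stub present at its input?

λ = v/f = 0.78·c / 2.5 GHz = 0.0936 m
βl = 2π·l/λ = 2π × 0.45 = 162°
tan(βl) = -0.326
For an open-ended stub, Z_in = −jZ_0·cot(βl) = −jZ_0/tan(βl)

Z_in ≈ +j230 Ω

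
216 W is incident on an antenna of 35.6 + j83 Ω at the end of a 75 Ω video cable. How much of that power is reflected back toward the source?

|Γ| = |(-39.4 + j83)/(110.6 + j83)| = 0.664
|Γ|² = 0.441
P_refl = |Γ|²·P_inc = 95.4 W, P_del = (1 − |Γ|²)·P_inc = 121 W

P_reflected ≈ 95.4 W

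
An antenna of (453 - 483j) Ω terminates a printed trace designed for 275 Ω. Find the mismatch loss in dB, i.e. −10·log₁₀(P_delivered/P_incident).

Γ = (178 − j483)/(728 − j483), |Γ| = 0.589
|Γ|² = 0.347, so P_del/P_inc = 1 − |Γ|² = 0.653
ML = −10·log₁₀(1 − |Γ|²)

mismatch loss ≈ 1.85 dB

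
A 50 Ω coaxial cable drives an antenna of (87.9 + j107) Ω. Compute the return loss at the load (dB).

Γ = (37.9 + j107)/(137.9 + j107), |Γ| = 0.65
RL = −20·log₁₀|Γ| = −20·log₁₀(0.65)

RL ≈ 3.74 dB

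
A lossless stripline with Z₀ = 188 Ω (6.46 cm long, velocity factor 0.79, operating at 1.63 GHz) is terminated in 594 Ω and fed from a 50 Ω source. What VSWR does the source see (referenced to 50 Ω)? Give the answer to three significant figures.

λ = v/f = 0.79·c / 1.63 GHz = 0.145 m
βl = 2π·l/λ = 2π × 0.444 = 160°
tan(βl) = -0.365
Z_in = Z_0·(Z_L + jZ_0·tanβl)/(Z_0 + jZ_L·tanβl) = 289 + j265 Ω
Γ_s = (Z_in − Z_s)/(Z_in + Z_s) = (239 + j265)/(339 + j265), |Γ_s| = 0.829
VSWR = (1 + |Γ_s|)/(1 − |Γ_s|)

VSWR ≈ 10.7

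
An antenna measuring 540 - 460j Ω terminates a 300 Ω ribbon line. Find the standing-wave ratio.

VSWR ≈ 3.36

Γ = (Z_L − Z_0)/(Z_L + Z_0) = (240 − j460)/(840 − j460)
|Γ| = 519/958 = 0.542
VSWR = (1 + |Γ|)/(1 − |Γ|) = 1.54/0.458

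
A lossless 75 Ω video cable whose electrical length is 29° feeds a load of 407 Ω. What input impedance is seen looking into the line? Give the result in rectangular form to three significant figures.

Z_in ≈ 52.9 − j118 Ω

tan(βl) = tan(29°) = 0.554
Z_in = Z_0·(Z_L + jZ_0·tanβl)/(Z_0 + jZ_L·tanβl)
     = 75·(407 + j41.6)/(75 + j226)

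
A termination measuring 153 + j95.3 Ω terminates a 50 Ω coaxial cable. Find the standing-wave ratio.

VSWR ≈ 4.34

Γ = (Z_L − Z_0)/(Z_L + Z_0) = (103 + j95.3)/(203 + j95.3)
|Γ| = 140/224 = 0.626
VSWR = (1 + |Γ|)/(1 − |Γ|) = 1.63/0.374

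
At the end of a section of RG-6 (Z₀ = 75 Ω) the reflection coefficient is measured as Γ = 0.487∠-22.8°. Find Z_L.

Z_L ≈ 169 − j83.4 Ω

Z_L = Z_0·(1 + Γ)/(1 − Γ) = 75·(1.45 − j0.189)/(0.551 + j0.189)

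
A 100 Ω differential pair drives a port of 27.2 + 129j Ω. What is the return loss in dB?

Γ = (-72.8 + j129)/(127.2 + j129), |Γ| = 0.818
RL = −20·log₁₀|Γ| = −20·log₁₀(0.818)

RL ≈ 1.75 dB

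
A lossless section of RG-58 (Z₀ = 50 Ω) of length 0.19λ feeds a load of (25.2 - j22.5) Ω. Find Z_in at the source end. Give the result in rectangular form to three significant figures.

βl = 2π × 0.19 = 68.4°
tan(βl) = tan(68.4°) = 2.53
Z_in = Z_0·(Z_L + jZ_0·tanβl)/(Z_0 + jZ_L·tanβl)
     = 50·(25.2 + j104)/(107 + j63.6)

Z_in ≈ 30.1 + j30.7 Ω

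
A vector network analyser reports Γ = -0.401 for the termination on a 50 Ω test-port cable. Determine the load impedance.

Z_L ≈ 21.4 Ω

Z_L = Z_0·(1 + Γ)/(1 − Γ) = 50·(0.599)/(1.4)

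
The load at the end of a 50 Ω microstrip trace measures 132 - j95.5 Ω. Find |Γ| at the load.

Γ = (Z_L − Z_0)/(Z_L + Z_0) = (82 − j95.5)/(182 − j95.5)
|Γ| = 126/206

|Γ| ≈ 0.612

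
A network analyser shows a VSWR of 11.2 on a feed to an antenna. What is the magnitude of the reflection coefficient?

|Γ| ≈ 0.836

|Γ| = (S − 1)/(S + 1) = (11.2 − 1)/(11.2 + 1) = 10.2/12.2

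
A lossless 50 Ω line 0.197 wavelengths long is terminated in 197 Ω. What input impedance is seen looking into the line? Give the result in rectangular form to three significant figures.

Z_in ≈ 14.1 − j16.1 Ω

βl = 2π × 0.197 = 70.9°
tan(βl) = tan(70.9°) = 2.89
Z_in = Z_0·(Z_L + jZ_0·tanβl)/(Z_0 + jZ_L·tanβl)
     = 50·(197 + j145)/(50 + j570)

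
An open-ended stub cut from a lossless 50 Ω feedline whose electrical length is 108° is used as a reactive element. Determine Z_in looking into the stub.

Z_in ≈ +j16.2 Ω

tan(βl) = -3.08
For an open-ended stub, Z_in = −jZ_0·cot(βl) = −jZ_0/tan(βl)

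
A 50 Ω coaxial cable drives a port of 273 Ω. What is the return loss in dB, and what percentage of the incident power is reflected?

RL ≈ 3.22 dB; 47.7% of incident power reflected

Γ = (273 − 50)/(273 + 50) = 0.69
RL = −20·log₁₀(0.69) = 3.22 dB
P_refl/P_inc = |Γ|² = 0.477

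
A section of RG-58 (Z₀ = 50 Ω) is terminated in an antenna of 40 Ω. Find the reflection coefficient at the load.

Γ = (Z_L − Z_0)/(Z_L + Z_0) = (40 − 50)/(40 + 50) = -10/90

Γ = -0.111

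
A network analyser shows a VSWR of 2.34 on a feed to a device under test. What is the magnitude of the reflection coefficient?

|Γ| = (S − 1)/(S + 1) = (2.34 − 1)/(2.34 + 1) = 1.34/3.34

|Γ| ≈ 0.401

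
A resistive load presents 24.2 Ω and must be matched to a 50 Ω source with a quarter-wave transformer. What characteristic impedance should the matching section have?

Z_qwt = √(Z_0·R_L) = √(50 × 24.2) = √1210

Z_qwt ≈ 34.8 Ω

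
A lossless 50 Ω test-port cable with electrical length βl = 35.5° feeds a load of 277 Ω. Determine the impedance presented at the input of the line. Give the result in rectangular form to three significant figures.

Z_in ≈ 25.2 − j63.7 Ω

tan(βl) = tan(35.5°) = 0.713
Z_in = Z_0·(Z_L + jZ_0·tanβl)/(Z_0 + jZ_L·tanβl)
     = 50·(277 + j35.7)/(50 + j198)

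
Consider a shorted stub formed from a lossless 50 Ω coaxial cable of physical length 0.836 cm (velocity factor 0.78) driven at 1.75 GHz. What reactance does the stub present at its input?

X_in ≈ 20.7 Ω (inductive)

λ = v/f = 0.78·c / 1.75 GHz = 0.134 m
βl = 2π·l/λ = 2π × 0.0625 = 22.5°
tan(βl) = 0.414
For a shorted stub, Z_in = jZ_0·tan(βl)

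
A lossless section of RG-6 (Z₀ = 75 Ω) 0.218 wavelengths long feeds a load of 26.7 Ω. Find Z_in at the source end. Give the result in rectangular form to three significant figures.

βl = 2π × 0.218 = 78.5°
tan(βl) = tan(78.5°) = 4.91
Z_in = Z_0·(Z_L + jZ_0·tanβl)/(Z_0 + jZ_L·tanβl)
     = 75·(26.7 + j368)/(75 + j131)

Z_in ≈ 165 + j79.3 Ω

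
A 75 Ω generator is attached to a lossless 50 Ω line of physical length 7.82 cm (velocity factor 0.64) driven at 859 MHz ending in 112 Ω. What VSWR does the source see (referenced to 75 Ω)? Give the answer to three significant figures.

VSWR ≈ 2.78

λ = v/f = 0.64·c / 859 MHz = 0.224 m
βl = 2π·l/λ = 2π × 0.35 = 126°
tan(βl) = -1.38
Z_in = Z_0·(Z_L + jZ_0·tanβl)/(Z_0 + jZ_L·tanβl) = 30.8 + j26.3 Ω
Γ_s = (Z_in − Z_s)/(Z_in + Z_s) = (-44.2 + j26.3)/(106 + j26.3), |Γ_s| = 0.471
VSWR = (1 + |Γ_s|)/(1 − |Γ_s|)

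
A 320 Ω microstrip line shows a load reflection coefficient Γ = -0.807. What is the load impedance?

Z_L = Z_0·(1 + Γ)/(1 − Γ) = 320·(0.193)/(1.81)

Z_L ≈ 34.2 Ω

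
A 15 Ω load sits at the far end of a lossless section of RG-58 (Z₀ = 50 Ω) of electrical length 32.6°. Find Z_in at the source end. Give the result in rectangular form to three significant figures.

tan(βl) = tan(32.6°) = 0.64
Z_in = Z_0·(Z_L + jZ_0·tanβl)/(Z_0 + jZ_L·tanβl)
     = 50·(15 + j32)/(50 + j9.59)

Z_in ≈ 20.4 + j28.1 Ω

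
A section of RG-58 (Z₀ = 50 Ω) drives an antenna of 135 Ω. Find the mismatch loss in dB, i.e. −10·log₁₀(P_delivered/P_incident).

Γ = (135 − 50)/(135 + 50) = 0.459
|Γ|² = 0.211, so P_del/P_inc = 1 − |Γ|² = 0.789
ML = −10·log₁₀(1 − |Γ|²)

mismatch loss ≈ 1.03 dB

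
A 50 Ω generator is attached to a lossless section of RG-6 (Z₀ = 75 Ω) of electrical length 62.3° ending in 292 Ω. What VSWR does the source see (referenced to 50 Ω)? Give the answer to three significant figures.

tan(βl) = 1.9
Z_in = Z_0·(Z_L + jZ_0·tanβl)/(Z_0 + jZ_L·tanβl) = 24.1 − j36.1 Ω
Γ_s = (Z_in − Z_s)/(Z_in + Z_s) = (-25.9 − j36.1)/(74.1 − j36.1), |Γ_s| = 0.539
VSWR = (1 + |Γ_s|)/(1 − |Γ_s|)

VSWR ≈ 3.34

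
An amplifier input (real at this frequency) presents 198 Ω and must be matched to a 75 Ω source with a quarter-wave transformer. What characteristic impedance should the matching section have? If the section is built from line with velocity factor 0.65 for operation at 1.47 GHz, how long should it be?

Z_qwt = √(Z_0·R_L) = √(75 × 198) = √14850
λ = 0.65·c/f = 0.133 m, so l = λ/4 = 0.0332 m

Z_qwt ≈ 122 Ω; length ≈ 3.32 cm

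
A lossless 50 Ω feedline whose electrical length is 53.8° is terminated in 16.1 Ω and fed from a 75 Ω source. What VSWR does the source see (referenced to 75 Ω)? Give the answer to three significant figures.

VSWR ≈ 3.03

tan(βl) = 1.37
Z_in = Z_0·(Z_L + jZ_0·tanβl)/(Z_0 + jZ_L·tanβl) = 38.7 + j51.3 Ω
Γ_s = (Z_in − Z_s)/(Z_in + Z_s) = (-36.3 + j51.3)/(114 + j51.3), |Γ_s| = 0.504
VSWR = (1 + |Γ_s|)/(1 − |Γ_s|)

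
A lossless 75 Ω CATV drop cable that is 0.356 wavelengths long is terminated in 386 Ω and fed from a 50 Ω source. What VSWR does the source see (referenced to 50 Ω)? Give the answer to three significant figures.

βl = 2π × 0.356 = 128°
tan(βl) = -1.27
Z_in = Z_0·(Z_L + jZ_0·tanβl)/(Z_0 + jZ_L·tanβl) = 23 + j55.4 Ω
Γ_s = (Z_in − Z_s)/(Z_in + Z_s) = (-27 + j55.4)/(73 + j55.4), |Γ_s| = 0.672
VSWR = (1 + |Γ_s|)/(1 − |Γ_s|)

VSWR ≈ 5.1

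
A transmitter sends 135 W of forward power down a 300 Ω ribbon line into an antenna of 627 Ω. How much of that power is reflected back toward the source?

P_reflected ≈ 16.8 W

Γ = (627 − 300)/(627 + 300) = 0.353
|Γ|² = 0.124
P_refl = |Γ|²·P_inc = 16.8 W, P_del = (1 − |Γ|²)·P_inc = 118 W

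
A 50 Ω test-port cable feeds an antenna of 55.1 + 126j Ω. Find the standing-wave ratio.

Γ = (Z_L − Z_0)/(Z_L + Z_0) = (5.1 + j126)/(105.1 + j126)
|Γ| = 126/164 = 0.769
VSWR = (1 + |Γ|)/(1 − |Γ|) = 1.77/0.231

VSWR ≈ 7.64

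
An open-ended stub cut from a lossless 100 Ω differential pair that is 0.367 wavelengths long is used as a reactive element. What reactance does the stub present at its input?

βl = 2π × 0.367 = 132°
tan(βl) = -1.11
For an open-ended stub, Z_in = −jZ_0·cot(βl) = −jZ_0/tan(βl)

X_in ≈ 90.4 Ω (inductive)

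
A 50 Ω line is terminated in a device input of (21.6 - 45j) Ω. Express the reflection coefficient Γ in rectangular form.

Γ = (Z_L − Z_0)/(Z_L + Z_0) = (-28.4 − j45)/(71.6 − j45)

Γ ≈ -0.00118 − j0.629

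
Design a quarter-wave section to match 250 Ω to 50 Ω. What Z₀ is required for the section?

Z_qwt ≈ 112 Ω

Z_qwt = √(Z_0·R_L) = √(50 × 250) = √12500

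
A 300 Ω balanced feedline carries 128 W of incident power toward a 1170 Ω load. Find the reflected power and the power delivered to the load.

P_reflected ≈ 44.8 W; P_delivered ≈ 83.2 W

Γ = (1170 − 300)/(1170 + 300) = 0.592
|Γ|² = 0.35
P_refl = |Γ|²·P_inc = 44.8 W, P_del = (1 − |Γ|²)·P_inc = 83.2 W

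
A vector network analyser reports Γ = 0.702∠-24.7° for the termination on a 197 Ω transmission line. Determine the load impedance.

Z_L ≈ 460 − j532 Ω

Z_L = Z_0·(1 + Γ)/(1 − Γ) = 197·(1.64 − j0.293)/(0.362 + j0.293)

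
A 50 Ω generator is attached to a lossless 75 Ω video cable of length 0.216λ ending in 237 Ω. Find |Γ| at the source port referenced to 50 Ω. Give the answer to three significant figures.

|Γ| ≈ 0.383

βl = 2π × 0.216 = 77.8°
tan(βl) = 4.61
Z_in = Z_0·(Z_L + jZ_0·tanβl)/(Z_0 + jZ_L·tanβl) = 24.7 − j14.6 Ω
Γ_s = (Z_in − Z_s)/(Z_in + Z_s) = (-25.3 − j14.6)/(74.7 − j14.6), |Γ_s| = 0.383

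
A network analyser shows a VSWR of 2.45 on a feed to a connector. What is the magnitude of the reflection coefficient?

|Γ| ≈ 0.42

|Γ| = (S − 1)/(S + 1) = (2.45 − 1)/(2.45 + 1) = 1.45/3.45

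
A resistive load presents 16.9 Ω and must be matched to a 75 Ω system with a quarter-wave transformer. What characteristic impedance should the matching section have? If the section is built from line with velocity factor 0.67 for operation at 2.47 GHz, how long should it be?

Z_qwt ≈ 35.6 Ω; length ≈ 2.03 cm

Z_qwt = √(Z_0·R_L) = √(75 × 16.9) = √1268
λ = 0.67·c/f = 0.0814 m, so l = λ/4 = 0.0203 m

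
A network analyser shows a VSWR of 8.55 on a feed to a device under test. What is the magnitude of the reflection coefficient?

|Γ| ≈ 0.791

|Γ| = (S − 1)/(S + 1) = (8.55 − 1)/(8.55 + 1) = 7.55/9.55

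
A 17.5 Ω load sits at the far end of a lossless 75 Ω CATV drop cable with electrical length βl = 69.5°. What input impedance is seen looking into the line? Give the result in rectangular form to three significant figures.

tan(βl) = tan(69.5°) = 2.67
Z_in = Z_0·(Z_L + jZ_0·tanβl)/(Z_0 + jZ_L·tanβl)
     = 75·(17.5 + j201)/(75 + j46.8)

Z_in ≈ 103 + j137 Ω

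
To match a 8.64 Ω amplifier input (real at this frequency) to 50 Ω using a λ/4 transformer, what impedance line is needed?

Z_qwt = √(Z_0·R_L) = √(50 × 8.64) = √432

Z_qwt ≈ 20.8 Ω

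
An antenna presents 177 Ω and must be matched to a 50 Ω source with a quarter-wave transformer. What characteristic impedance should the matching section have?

Z_qwt = √(Z_0·R_L) = √(50 × 177) = √8850

Z_qwt ≈ 94.1 Ω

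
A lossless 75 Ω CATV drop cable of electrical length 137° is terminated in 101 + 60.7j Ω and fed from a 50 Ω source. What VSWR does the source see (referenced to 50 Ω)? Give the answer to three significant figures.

tan(βl) = -0.933
Z_in = Z_0·(Z_L + jZ_0·tanβl)/(Z_0 + jZ_L·tanβl) = 40.6 + j23.8 Ω
Γ_s = (Z_in − Z_s)/(Z_in + Z_s) = (-9.44 + j23.8)/(90.6 + j23.8), |Γ_s| = 0.273
VSWR = (1 + |Γ_s|)/(1 − |Γ_s|)

VSWR ≈ 1.75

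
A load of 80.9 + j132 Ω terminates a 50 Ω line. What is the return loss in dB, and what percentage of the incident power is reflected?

RL ≈ 2.74 dB; 53.2% of incident power reflected

Γ = (30.9 + j132)/(130.9 + j132), |Γ| = 0.729
RL = −20·log₁₀(0.729) = 2.74 dB
P_refl/P_inc = |Γ|² = 0.532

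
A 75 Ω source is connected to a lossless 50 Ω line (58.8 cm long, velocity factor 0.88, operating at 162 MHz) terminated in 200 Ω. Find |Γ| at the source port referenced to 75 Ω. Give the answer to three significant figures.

|Γ| ≈ 0.647

λ = v/f = 0.88·c / 162 MHz = 1.63 m
βl = 2π·l/λ = 2π × 0.361 = 130°
tan(βl) = -1.2
Z_in = Z_0·(Z_L + jZ_0·tanβl)/(Z_0 + jZ_L·tanβl) = 20.3 + j37.5 Ω
Γ_s = (Z_in − Z_s)/(Z_in + Z_s) = (-54.7 + j37.5)/(95.3 + j37.5), |Γ_s| = 0.647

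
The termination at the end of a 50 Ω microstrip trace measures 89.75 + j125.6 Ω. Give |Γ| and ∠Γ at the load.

Γ ≈ 0.701 ∠ 30.5°

Γ = (Z_L − Z_0)/(Z_L + Z_0) = (39.75 + j125.6)/(139.8 + j125.6)
|Γ| = 132/188 = 0.701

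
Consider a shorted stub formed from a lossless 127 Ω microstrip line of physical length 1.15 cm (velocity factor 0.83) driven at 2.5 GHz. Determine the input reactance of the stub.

X_in ≈ 113 Ω (inductive)

λ = v/f = 0.83·c / 2.5 GHz = 0.0996 m
βl = 2π·l/λ = 2π × 0.115 = 41.6°
tan(βl) = 0.887
For a shorted stub, Z_in = jZ_0·tan(βl)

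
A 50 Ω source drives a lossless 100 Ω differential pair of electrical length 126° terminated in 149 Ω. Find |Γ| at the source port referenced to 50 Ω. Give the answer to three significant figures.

tan(βl) = -1.38
Z_in = Z_0·(Z_L + jZ_0·tanβl)/(Z_0 + jZ_L·tanβl) = 82.8 + j32.3 Ω
Γ_s = (Z_in − Z_s)/(Z_in + Z_s) = (32.8 + j32.3)/(133 + j32.3), |Γ_s| = 0.337

|Γ| ≈ 0.337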